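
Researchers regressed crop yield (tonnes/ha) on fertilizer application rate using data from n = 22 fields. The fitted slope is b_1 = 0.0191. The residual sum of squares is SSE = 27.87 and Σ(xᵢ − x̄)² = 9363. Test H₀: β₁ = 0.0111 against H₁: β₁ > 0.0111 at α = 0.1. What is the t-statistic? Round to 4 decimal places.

MSE = SSE/(n − 2) = 27.87/20 = 1.3935.
SE(b_1) = √(MSE/Sₓₓ) = √(1.3935/9363) = 0.0121996.
t = (0.0191 − 0.0111) / 0.0121996 = 0.6558.
df = n − 2 = 20.
One-sided p ≈ 0.2597, which is ≥ 0.1, so fail to reject H₀.
The data do not give significant evidence that the true slope on fertilizer application rate exceeds 0.0111 tonnes/ha per unit.

t = 0.6558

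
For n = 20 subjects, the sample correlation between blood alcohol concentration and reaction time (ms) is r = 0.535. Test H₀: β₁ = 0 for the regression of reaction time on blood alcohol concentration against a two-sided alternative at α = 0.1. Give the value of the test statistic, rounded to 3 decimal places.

t = r·√(n − 2)/√(1 − r²) = 0.535·√18/√0.713775 = 2.687.
df = n − 2 = 18.
Two-sided p ≈ 0.0151, which is < 0.1, so reject H₀.
There is evidence of a linear association between blood alcohol concentration and reaction time.

t = 2.687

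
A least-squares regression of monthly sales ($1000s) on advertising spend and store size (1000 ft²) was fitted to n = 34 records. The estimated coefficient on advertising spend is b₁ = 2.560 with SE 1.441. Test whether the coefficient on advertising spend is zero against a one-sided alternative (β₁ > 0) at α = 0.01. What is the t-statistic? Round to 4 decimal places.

t = 1.7765

H₀: β₁ = 0 vs H₁: β₁ > 0.
t = (b₁ − β₁⁰)/SE = 2.560 / 1.441 = 1.7765.
df = n − k − 1 = 34 − 2 − 1 = 31.
One-sided p ≈ 0.0427, which is ≥ 0.01, so fail to reject H₀.
The data do not give significant evidence that the true slope on advertising spend is positive, holding the other predictors fixed.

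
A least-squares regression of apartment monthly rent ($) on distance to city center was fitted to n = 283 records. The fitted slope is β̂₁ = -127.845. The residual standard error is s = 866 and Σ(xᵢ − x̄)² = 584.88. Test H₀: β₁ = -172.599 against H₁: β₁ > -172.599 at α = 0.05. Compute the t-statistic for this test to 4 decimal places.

t = 1.2498

SE(β̂₁) = s/√Sₓₓ = 866/√584.88 = 35.8084.
t = (-127.845 − (-172.599)) / 35.8084 = 1.2498.
df = n − 2 = 281.
One-sided p ≈ 0.1062, which is ≥ 0.05, so fail to reject H₀.
The data do not give significant evidence that the true slope on distance to city center exceeds -172.599 $ per unit.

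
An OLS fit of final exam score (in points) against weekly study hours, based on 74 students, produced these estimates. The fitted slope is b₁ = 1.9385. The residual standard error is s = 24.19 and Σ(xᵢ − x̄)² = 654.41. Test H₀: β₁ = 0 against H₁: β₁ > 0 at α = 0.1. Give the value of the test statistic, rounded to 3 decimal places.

t = 2.050

SE(b₁) = s/√Sₓₓ = 24.19/√654.41 = 0.945607.
t = 1.9385 / 0.945607 = 2.050.
df = n − 2 = 72.
One-sided p ≈ 0.0220, which is < 0.1, so reject H₀.
There is evidence that the true slope on weekly study hours is positive.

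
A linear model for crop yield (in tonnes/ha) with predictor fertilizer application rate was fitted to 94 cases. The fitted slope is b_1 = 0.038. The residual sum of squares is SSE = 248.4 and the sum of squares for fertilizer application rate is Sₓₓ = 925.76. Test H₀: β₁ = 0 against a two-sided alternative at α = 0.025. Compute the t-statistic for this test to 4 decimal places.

t = 0.7036

MSE = SSE/(n − 2) = 248.4/92 = 2.7.
SE(b_1) = √(MSE/Sₓₓ) = √(2.7/925.76) = 0.0540048.
t = 0.038 / 0.0540048 = 0.7036.
df = n − 2 = 92.
Two-sided p ≈ 0.4834, which is ≥ 0.025, so fail to reject H₀.
The data do not give significant evidence of an association between fertilizer application rate and crop yield.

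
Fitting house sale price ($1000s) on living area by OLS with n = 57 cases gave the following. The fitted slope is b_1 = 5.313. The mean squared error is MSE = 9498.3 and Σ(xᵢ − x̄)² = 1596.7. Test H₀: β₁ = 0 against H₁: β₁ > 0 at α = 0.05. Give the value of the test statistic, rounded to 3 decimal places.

SE(b_1) = √(MSE/Sₓₓ) = √(9498.3/1596.7) = 2.439.
t = 5.313 / 2.439 = 2.178.
df = n − 2 = 55.
One-sided p ≈ 0.0168, which is < 0.05, so reject H₀.
There is evidence that the true slope on living area is positive.

t = 2.178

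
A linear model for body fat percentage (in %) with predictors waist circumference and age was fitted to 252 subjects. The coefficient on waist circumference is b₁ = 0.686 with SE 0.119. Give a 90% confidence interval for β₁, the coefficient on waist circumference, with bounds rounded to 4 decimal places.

(0.4895, 0.8825)

df = n − k − 1 = 252 − 2 − 1 = 249.
t* = t_{0.05, 249} = 1.650996.
Margin = t* × SE = 1.650996 × 0.119 = 0.196469.
CI: 0.686 ± 0.196469 → (0.4895, 0.8825).
With 90% confidence, each one-unit increase in waist circumference is associated with a change of between 0.4895 and 0.8825 % in body fat percentage, holding the other predictors fixed.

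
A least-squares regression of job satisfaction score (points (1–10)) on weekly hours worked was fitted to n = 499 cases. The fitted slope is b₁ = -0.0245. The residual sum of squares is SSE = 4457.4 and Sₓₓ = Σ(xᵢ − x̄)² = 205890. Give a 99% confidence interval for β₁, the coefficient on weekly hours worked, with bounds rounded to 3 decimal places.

MSE = SSE/(n − 2) = 4457.4/497 = 8.96861.
SE(b₁) = √(MSE/Sₓₓ) = √(8.96861/205890) = 0.00660002.
df = n − 2 = 497.
t* = t_{0.005, 497} = 2.585758.
Margin = t* × SE = 2.585758 × 0.00660002 = 0.01707.
CI: -0.0245 ± 0.01707 → (-0.042, -0.007).
With 99% confidence, each one-unit increase in weekly hours worked is associated with a change of between -0.042 and -0.007 points (1–10) in job satisfaction score.

(-0.042, -0.007)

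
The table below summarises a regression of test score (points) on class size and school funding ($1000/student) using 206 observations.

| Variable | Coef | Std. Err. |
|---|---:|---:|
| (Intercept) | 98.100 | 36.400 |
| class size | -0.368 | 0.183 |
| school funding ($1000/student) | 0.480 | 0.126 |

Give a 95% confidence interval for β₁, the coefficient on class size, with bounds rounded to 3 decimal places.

Read off: b = -0.368, SE = 0.183 for class size.
df = n − k − 1 = 206 − 2 − 1 = 203.
t* = t_{0.025, 203} = 1.971719.
Margin = t* × SE = 1.971719 × 0.183 = 0.36082.
CI: -0.368 ± 0.36082 → (-0.729, -0.007).

(-0.729, -0.007)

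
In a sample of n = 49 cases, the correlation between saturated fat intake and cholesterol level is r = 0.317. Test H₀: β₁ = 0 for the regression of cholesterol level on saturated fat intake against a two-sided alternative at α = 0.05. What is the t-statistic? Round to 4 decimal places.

t = 2.2914

t = r·√(n − 2)/√(1 − r²) = 0.317·√47/√0.899511 = 2.2914.
df = n − 2 = 47.
Two-sided p ≈ 0.0265, which is < 0.05, so reject H₀.
There is evidence of a linear association between saturated fat intake and cholesterol level.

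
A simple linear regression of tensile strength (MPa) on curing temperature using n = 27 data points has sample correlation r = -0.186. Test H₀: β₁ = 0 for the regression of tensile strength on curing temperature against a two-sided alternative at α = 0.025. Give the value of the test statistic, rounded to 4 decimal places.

t = r·√(n − 2)/√(1 − r²) = -0.186·√25/√0.965404 = -0.9465.
df = n − 2 = 25.
Two-sided p ≈ 0.3529, which is ≥ 0.025, so fail to reject H₀.
The data do not give significant evidence of a linear association between curing temperature and tensile strength.

t = -0.9465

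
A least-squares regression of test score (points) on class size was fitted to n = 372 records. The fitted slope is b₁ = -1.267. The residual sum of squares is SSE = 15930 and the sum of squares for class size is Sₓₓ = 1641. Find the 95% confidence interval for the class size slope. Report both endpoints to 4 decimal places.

MSE = SSE/(n − 2) = 15930/370 = 43.0541.
SE(b₁) = √(MSE/Sₓₓ) = √(43.0541/1641) = 0.161977.
df = n − 2 = 370.
t* = t_{0.025, 370} = 1.966396.
Margin = t* × SE = 1.966396 × 0.161977 = 0.318511.
CI: -1.267 ± 0.318511 → (-1.5855, -0.9485).
With 95% confidence, each one-unit increase in class size is associated with a change of between -1.5855 and -0.9485 points in test score.

(-1.5855, -0.9485)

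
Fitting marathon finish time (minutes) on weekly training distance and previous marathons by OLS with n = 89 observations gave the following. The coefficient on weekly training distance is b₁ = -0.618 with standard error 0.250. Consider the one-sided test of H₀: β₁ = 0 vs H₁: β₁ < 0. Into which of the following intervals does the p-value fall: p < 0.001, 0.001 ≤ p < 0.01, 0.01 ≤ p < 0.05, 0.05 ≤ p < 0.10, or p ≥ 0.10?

0.001 ≤ p < 0.01

t = -0.618 / 0.250 = -2.472.
df = n − k − 1 = 89 − 2 − 1 = 86.
One-sided p = P(T_{86} < t) ≈ 0.0077.
So 0.001 ≤ p < 0.01.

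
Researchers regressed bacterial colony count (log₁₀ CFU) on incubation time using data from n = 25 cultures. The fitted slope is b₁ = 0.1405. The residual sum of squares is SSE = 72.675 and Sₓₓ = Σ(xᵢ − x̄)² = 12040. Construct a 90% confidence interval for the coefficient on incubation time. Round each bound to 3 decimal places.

(0.113, 0.168)

MSE = SSE/(n − 2) = 72.675/23 = 3.15978.
SE(b₁) = √(MSE/Sₓₓ) = √(3.15978/12040) = 0.0162.
df = n − 2 = 23.
t* = t_{0.05, 23} = 1.713872.
Margin = t* × SE = 1.713872 × 0.0162 = 0.02776.
CI: 0.1405 ± 0.02776 → (0.113, 0.168).
With 90% confidence, each one-unit increase in incubation time is associated with a change of between 0.113 and 0.168 log₁₀ CFU in bacterial colony count.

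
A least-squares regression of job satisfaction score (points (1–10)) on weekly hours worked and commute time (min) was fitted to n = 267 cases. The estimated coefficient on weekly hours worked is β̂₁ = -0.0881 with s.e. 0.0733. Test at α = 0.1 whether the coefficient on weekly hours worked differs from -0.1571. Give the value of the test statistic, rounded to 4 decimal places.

t = 0.9413

H₀: β₁ = -0.1571 vs H₁: β₁ ≠ -0.1571.
t = (β̂₁ − β₁⁰)/SE = (-0.0881 − (-0.1571)) / 0.0733 = 0.9413.
df = n − k − 1 = 267 − 2 − 1 = 264.
Two-sided p ≈ 0.3474, which is ≥ 0.1, so fail to reject H₀.
The data are consistent with a true slope of -0.1571 points (1–10) per unit of weekly hours worked, holding the other predictors fixed.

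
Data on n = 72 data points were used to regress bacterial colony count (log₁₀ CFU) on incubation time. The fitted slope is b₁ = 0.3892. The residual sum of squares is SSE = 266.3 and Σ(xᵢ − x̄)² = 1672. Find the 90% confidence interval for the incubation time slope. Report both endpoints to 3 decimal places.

(0.310, 0.469)

MSE = SSE/(n − 2) = 266.3/70 = 3.80429.
SE(b₁) = √(MSE/Sₓₓ) = √(3.80429/1672) = 0.0477.
df = n − 2 = 70.
t* = t_{0.05, 70} = 1.666914.
Margin = t* × SE = 1.666914 × 0.0477 = 0.07951.
CI: 0.3892 ± 0.07951 → (0.310, 0.469).
With 90% confidence, each one-unit increase in incubation time is associated with a change of between 0.310 and 0.469 log₁₀ CFU in bacterial colony count.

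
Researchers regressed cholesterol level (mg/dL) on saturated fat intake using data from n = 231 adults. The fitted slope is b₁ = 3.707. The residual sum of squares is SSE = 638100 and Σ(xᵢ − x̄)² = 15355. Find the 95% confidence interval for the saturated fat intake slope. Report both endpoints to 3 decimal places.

(2.868, 4.546)

MSE = SSE/(n − 2) = 638100/229 = 2786.46.
SE(b₁) = √(MSE/Sₓₓ) = √(2786.46/15355) = 0.425992.
df = n − 2 = 229.
t* = t_{0.025, 229} = 1.970377.
Margin = t* × SE = 1.970377 × 0.425992 = 0.83937.
CI: 3.707 ± 0.83937 → (2.868, 4.546).
With 95% confidence, each one-unit increase in saturated fat intake is associated with a change of between 2.868 and 4.546 mg/dL in cholesterol level.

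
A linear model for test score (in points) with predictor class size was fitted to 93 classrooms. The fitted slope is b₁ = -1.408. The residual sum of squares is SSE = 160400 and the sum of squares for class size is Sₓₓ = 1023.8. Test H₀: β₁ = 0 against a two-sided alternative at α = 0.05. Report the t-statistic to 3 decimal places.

t = -1.073

MSE = SSE/(n − 2) = 160400/91 = 1762.64.
SE(b₁) = √(MSE/Sₓₓ) = √(1762.64/1023.8) = 1.31212.
t = -1.408 / 1.31212 = -1.073.
df = n − 2 = 91.
Two-sided p ≈ 0.2861, which is ≥ 0.05, so fail to reject H₀.
The data do not give significant evidence of an association between class size and test score.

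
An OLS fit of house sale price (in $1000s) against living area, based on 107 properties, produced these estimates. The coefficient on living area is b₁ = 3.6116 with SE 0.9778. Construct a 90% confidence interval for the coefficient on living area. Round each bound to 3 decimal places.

df = n − 2 = 107 − 2 = 105.
t* = t_{0.05, 105} = 1.659495.
Margin = t* × SE = 1.659495 × 0.9778 = 1.62265.
CI: 3.6116 ± 1.62265 → (1.989, 5.234).
With 90% confidence, each one-unit increase in living area is associated with a change of between 1.989 and 5.234 $1000s in house sale price.

(1.989, 5.234)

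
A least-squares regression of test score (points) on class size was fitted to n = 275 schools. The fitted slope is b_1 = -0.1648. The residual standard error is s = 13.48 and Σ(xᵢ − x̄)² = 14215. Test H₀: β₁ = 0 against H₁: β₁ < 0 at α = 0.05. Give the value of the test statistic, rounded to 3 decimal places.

SE(b_1) = s/√Sₓₓ = 13.48/√14215 = 0.113062.
t = -0.1648 / 0.113062 = -1.458.
df = n − 2 = 273.
One-sided p ≈ 0.0730, which is ≥ 0.05, so fail to reject H₀.
The data do not give significant evidence that the true slope on class size is negative.

t = -1.458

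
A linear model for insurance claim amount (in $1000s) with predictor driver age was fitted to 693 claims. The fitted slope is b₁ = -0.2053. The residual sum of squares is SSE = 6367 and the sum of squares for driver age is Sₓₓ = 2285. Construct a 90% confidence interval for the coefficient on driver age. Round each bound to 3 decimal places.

MSE = SSE/(n − 2) = 6367/691 = 9.21418.
SE(b₁) = √(MSE/Sₓₓ) = √(9.21418/2285) = 0.0635017.
df = n − 2 = 691.
t* = t_{0.05, 691} = 1.647062.
Margin = t* × SE = 1.647062 × 0.0635017 = 0.10459.
CI: -0.2053 ± 0.10459 → (-0.310, -0.101).
With 90% confidence, each one-unit increase in driver age is associated with a change of between -0.310 and -0.101 $1000s in insurance claim amount.

(-0.310, -0.101)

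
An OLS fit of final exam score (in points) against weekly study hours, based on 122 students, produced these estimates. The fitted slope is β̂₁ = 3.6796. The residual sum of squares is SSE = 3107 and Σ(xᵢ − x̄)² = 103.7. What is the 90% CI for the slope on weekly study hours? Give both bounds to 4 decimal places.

MSE = SSE/(n − 2) = 3107/120 = 25.8917.
SE(β̂₁) = √(MSE/Sₓₓ) = √(25.8917/103.7) = 0.499678.
df = n − 2 = 120.
t* = t_{0.05, 120} = 1.657651.
Margin = t* × SE = 1.657651 × 0.499678 = 0.828292.
CI: 3.6796 ± 0.828292 → (2.8513, 4.5079).
With 90% confidence, each one-unit increase in weekly study hours is associated with a change of between 2.8513 and 4.5079 points in final exam score.

(2.8513, 4.5079)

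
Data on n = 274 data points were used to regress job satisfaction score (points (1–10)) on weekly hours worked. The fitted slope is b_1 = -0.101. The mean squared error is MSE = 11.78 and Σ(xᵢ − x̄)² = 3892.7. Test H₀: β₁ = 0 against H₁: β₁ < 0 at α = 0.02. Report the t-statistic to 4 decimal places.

t = -1.8360

SE(b_1) = √(MSE/Sₓₓ) = √(11.78/3892.7) = 0.0550107.
t = -0.101 / 0.0550107 = -1.8360.
df = n − 2 = 272.
One-sided p ≈ 0.0337, which is ≥ 0.02, so fail to reject H₀.
The data do not give significant evidence that the true slope on weekly hours worked is negative.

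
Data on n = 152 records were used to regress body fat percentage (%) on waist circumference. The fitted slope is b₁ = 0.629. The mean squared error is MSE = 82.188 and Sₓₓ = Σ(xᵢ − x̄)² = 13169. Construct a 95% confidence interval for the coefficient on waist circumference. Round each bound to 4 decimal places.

SE(b₁) = √(MSE/Sₓₓ) = √(82.188/13169) = 0.0790001.
df = n − 2 = 150.
t* = t_{0.025, 150} = 1.975905.
Margin = t* × SE = 1.975905 × 0.0790001 = 0.156097.
CI: 0.629 ± 0.156097 → (0.4729, 0.7851).
With 95% confidence, each one-unit increase in waist circumference is associated with a change of between 0.4729 and 0.7851 % in body fat percentage.

(0.4729, 0.7851)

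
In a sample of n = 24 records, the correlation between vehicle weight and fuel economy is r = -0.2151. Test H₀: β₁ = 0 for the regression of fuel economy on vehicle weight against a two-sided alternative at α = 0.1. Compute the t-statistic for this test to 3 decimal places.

t = -1.033

t = r·√(n − 2)/√(1 − r²) = -0.2151·√22/√0.953732 = -1.033.
df = n − 2 = 22.
Two-sided p ≈ 0.3128, which is ≥ 0.1, so fail to reject H₀.
The data do not give significant evidence of a linear association between vehicle weight and fuel economy.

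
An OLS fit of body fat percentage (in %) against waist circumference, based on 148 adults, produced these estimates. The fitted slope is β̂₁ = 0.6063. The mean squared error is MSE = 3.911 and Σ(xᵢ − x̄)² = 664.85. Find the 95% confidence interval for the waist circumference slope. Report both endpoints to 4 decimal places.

SE(β̂₁) = √(MSE/Sₓₓ) = √(3.911/664.85) = 0.0766977.
df = n − 2 = 146.
t* = t_{0.025, 146} = 1.976346.
Margin = t* × SE = 1.976346 × 0.0766977 = 0.151581.
CI: 0.6063 ± 0.151581 → (0.4547, 0.7579).
With 95% confidence, each one-unit increase in waist circumference is associated with a change of between 0.4547 and 0.7579 % in body fat percentage.

(0.4547, 0.7579)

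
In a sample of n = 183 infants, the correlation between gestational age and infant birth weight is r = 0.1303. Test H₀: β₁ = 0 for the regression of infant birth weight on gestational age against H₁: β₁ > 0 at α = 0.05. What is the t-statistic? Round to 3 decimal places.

t = r·√(n − 2)/√(1 − r²) = 0.1303·√181/√0.983022 = 1.768.
df = n − 2 = 181.
One-sided p ≈ 0.0394, which is < 0.05, so reject H₀.
There is evidence of a linear association between gestational age and infant birth weight.

t = 1.768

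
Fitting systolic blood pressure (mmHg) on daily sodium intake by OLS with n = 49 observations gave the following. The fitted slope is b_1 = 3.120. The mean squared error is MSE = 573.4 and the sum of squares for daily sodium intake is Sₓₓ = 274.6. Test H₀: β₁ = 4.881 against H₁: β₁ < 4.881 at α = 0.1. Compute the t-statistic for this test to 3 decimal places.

SE(b_1) = √(MSE/Sₓₓ) = √(573.4/274.6) = 1.44504.
t = (3.120 − 4.881) / 1.44504 = -1.219.
df = n − 2 = 47.
One-sided p ≈ 0.1145, which is ≥ 0.1, so fail to reject H₀.
The data do not give significant evidence that the true slope on daily sodium intake is below 4.881 mmHg per unit.

t = -1.219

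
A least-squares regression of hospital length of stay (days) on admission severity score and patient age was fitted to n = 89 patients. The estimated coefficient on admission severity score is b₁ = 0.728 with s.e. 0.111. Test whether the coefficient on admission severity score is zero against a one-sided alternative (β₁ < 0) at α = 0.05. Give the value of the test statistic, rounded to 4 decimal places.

H₀: β₁ = 0 vs H₁: β₁ < 0.
t = (b₁ − β₁⁰)/SE = 0.728 / 0.111 = 6.5586.
df = n − k − 1 = 89 − 2 − 1 = 86.
One-sided p ≈ 1.0000, which is ≥ 0.05, so fail to reject H₀.
The data do not give significant evidence that the true slope on admission severity score is negative, holding the other predictors fixed.

t = 6.5586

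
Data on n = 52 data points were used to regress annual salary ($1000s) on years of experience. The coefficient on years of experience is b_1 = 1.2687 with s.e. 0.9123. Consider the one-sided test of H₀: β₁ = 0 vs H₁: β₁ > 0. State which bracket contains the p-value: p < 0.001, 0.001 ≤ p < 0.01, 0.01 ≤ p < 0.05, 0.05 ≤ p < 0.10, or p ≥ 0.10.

0.05 ≤ p < 0.10

t = 1.2687 / 0.9123 = 1.391.
df = n − 2 = 52 − 2 = 50.
One-sided p = P(T_{50} > t) ≈ 0.0852.
So 0.05 ≤ p < 0.10.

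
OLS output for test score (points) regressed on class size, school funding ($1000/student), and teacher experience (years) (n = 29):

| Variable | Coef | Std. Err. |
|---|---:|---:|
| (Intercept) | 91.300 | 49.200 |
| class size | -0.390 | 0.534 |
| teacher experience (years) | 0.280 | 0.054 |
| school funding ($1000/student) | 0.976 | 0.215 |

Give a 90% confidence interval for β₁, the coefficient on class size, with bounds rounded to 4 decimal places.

(-1.3021, 0.5221)

Read off: b = -0.390, SE = 0.534 for class size.
df = n − k − 1 = 29 − 3 − 1 = 25.
t* = t_{0.05, 25} = 1.708141.
Margin = t* × SE = 1.708141 × 0.534 = 0.912147.
CI: -0.390 ± 0.912147 → (-1.3021, 0.5221).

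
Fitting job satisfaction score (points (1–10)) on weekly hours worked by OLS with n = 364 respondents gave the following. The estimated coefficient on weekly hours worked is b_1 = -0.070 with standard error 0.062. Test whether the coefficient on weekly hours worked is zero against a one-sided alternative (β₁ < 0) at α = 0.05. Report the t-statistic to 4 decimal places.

H₀: β₁ = 0 vs H₁: β₁ < 0.
t = (b_1 − β₁⁰)/SE = -0.070 / 0.062 = -1.1290.
df = n − 2 = 364 − 2 = 362.
One-sided p ≈ 0.1298, which is ≥ 0.05, so fail to reject H₀.
The data do not give significant evidence that the true slope on weekly hours worked is negative.

t = -1.1290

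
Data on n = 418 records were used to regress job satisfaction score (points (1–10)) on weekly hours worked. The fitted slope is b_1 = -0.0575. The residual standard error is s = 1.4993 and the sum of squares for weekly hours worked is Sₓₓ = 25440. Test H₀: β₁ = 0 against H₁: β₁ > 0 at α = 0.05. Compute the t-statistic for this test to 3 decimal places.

SE(b_1) = s/√Sₓₓ = 1.4993/√25440 = 0.00940005.
t = -0.0575 / 0.00940005 = -6.117.
df = n − 2 = 416.
One-sided p ≈ 1.0000, which is ≥ 0.05, so fail to reject H₀.
The data do not give significant evidence that the true slope on weekly hours worked is positive.

t = -6.117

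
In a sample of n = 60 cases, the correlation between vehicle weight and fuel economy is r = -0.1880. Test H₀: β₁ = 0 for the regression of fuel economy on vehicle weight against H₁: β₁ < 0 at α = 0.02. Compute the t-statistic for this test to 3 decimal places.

t = r·√(n − 2)/√(1 − r²) = -0.1880·√58/√0.964656 = -1.458.
df = n − 2 = 58.
One-sided p ≈ 0.0752, which is ≥ 0.02, so fail to reject H₀.
The data do not give significant evidence of a linear association between vehicle weight and fuel economy.

t = -1.458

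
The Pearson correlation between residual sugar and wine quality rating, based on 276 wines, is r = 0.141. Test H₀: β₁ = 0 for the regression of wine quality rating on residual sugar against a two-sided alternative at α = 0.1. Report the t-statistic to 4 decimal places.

t = 2.3575

t = r·√(n − 2)/√(1 − r²) = 0.141·√274/√0.980119 = 2.3575.
df = n − 2 = 274.
Two-sided p ≈ 0.0191, which is < 0.1, so reject H₀.
There is evidence of a linear association between residual sugar and wine quality rating.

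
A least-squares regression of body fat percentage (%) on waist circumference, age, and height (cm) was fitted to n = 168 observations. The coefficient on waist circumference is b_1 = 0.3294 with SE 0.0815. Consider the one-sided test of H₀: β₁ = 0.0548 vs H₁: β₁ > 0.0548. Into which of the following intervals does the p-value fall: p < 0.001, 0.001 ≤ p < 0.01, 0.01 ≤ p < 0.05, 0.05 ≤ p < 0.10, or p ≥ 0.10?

p < 0.001

t = (0.3294 − 0.0548) / 0.0815 = 3.369.
df = n − k − 1 = 168 − 3 − 1 = 164.
One-sided p = P(T_{164} > t) ≈ 0.0005.
So p < 0.001.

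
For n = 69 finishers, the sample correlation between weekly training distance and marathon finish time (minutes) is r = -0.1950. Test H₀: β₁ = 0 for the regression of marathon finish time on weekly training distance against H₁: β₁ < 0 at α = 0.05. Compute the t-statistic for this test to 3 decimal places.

t = -1.627

t = r·√(n − 2)/√(1 − r²) = -0.1950·√67/√0.961975 = -1.627.
df = n − 2 = 67.
One-sided p ≈ 0.0542, which is ≥ 0.05, so fail to reject H₀.
The data do not give significant evidence of a linear association between weekly training distance and marathon finish time.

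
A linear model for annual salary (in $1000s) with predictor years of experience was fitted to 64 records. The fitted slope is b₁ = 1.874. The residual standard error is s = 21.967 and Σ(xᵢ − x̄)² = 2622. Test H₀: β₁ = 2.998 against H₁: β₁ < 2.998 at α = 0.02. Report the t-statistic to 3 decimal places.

t = -2.620

SE(b₁) = s/√Sₓₓ = 21.967/√2622 = 0.428997.
t = (1.874 − 2.998) / 0.428997 = -2.620.
df = n − 2 = 62.
One-sided p ≈ 0.0055, which is < 0.02, so reject H₀.
There is evidence that the true slope on years of experience is below 2.998 $1000s per unit.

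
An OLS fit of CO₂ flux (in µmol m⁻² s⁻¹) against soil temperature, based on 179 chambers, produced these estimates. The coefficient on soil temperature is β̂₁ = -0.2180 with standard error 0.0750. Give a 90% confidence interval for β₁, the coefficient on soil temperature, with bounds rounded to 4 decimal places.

df = n − 2 = 179 − 2 = 177.
t* = t_{0.05, 177} = 1.653508.
Margin = t* × SE = 1.653508 × 0.0750 = 0.124013.
CI: -0.2180 ± 0.124013 → (-0.3420, -0.0940).
With 90% confidence, each one-unit increase in soil temperature is associated with a change of between -0.3420 and -0.0940 µmol m⁻² s⁻¹ in CO₂ flux.

(-0.3420, -0.0940)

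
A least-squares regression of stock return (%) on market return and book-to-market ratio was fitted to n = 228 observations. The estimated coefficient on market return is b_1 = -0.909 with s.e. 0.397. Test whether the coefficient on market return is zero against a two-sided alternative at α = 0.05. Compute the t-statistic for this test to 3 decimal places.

t = -2.290

H₀: β₁ = 0 vs H₁: β₁ ≠ 0.
t = (b_1 − β₁⁰)/SE = -0.909 / 0.397 = -2.290.
df = n − k − 1 = 228 − 2 − 1 = 225.
Two-sided p ≈ 0.0230, which is < 0.05, so reject H₀.
There is evidence that market return is associated with stock return, holding the other predictors fixed.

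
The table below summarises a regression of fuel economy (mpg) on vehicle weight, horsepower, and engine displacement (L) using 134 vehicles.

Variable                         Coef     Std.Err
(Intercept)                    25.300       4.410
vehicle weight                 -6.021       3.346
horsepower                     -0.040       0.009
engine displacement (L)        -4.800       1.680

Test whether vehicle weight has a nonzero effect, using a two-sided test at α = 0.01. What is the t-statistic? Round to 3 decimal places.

t = -1.799

Read off: b = -6.021, SE = 3.346 for vehicle weight.
H₀: β₁ = 0 vs H₁: β₁ ≠ 0.
t = -6.021 / 3.346 = -1.799.
df = n − k − 1 = 134 − 3 − 1 = 130.
Two-sided p ≈ 0.0743, which is ≥ 0.01, so fail to reject H₀.
The data do not give significant evidence of an association between vehicle weight and fuel economy, after adjusting for the other predictors.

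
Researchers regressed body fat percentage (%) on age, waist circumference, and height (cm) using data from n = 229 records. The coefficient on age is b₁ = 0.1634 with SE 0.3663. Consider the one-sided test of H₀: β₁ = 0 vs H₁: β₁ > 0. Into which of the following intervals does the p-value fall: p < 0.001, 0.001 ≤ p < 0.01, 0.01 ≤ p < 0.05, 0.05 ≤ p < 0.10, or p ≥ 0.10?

p ≥ 0.10

t = 0.1634 / 0.3663 = 0.446.
df = n − k − 1 = 229 − 3 − 1 = 225.
One-sided p = P(T_{225} > t) ≈ 0.3280.
So p ≥ 0.10.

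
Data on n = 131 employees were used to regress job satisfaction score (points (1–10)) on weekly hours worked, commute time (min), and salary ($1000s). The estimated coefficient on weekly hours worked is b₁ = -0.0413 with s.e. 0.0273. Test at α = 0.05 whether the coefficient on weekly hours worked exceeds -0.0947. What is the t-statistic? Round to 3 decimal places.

t = 1.956

H₀: β₁ = -0.0947 vs H₁: β₁ > -0.0947.
t = (b₁ − β₁⁰)/SE = (-0.0413 − (-0.0947)) / 0.0273 = 1.956.
df = n − k − 1 = 131 − 3 − 1 = 127.
One-sided p ≈ 0.0263, which is < 0.05, so reject H₀.
There is evidence that the true slope on weekly hours worked exceeds -0.0947 points (1–10) per unit, holding the other predictors fixed.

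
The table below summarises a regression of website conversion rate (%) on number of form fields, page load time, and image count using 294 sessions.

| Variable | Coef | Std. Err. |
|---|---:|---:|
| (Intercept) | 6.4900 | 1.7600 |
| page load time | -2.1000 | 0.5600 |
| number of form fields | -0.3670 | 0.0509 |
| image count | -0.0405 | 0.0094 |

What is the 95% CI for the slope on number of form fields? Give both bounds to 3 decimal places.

Read off: b = -0.3670, SE = 0.0509 for number of form fields.
df = n − k − 1 = 294 − 3 − 1 = 290.
t* = t_{0.025, 290} = 1.968178.
Margin = t* × SE = 1.968178 × 0.0509 = 0.10018.
CI: -0.3670 ± 0.10018 → (-0.467, -0.267).

(-0.467, -0.267)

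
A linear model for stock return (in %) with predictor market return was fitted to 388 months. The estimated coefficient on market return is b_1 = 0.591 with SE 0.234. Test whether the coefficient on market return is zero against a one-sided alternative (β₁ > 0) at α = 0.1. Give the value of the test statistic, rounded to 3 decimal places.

H₀: β₁ = 0 vs H₁: β₁ > 0.
t = (b_1 − β₁⁰)/SE = 0.591 / 0.234 = 2.526.
df = n − 2 = 388 − 2 = 386.
One-sided p ≈ 0.0060, which is < 0.1, so reject H₀.
There is evidence that the true slope on market return is positive.

t = 2.526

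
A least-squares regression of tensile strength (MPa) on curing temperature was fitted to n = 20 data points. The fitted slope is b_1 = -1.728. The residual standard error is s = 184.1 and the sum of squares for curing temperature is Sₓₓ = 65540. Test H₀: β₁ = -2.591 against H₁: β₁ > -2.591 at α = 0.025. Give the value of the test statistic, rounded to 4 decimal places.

t = 1.2001

SE(b_1) = s/√Sₓₓ = 184.1/√65540 = 0.719119.
t = (-1.728 − (-2.591)) / 0.719119 = 1.2001.
df = n − 2 = 18.
One-sided p ≈ 0.1228, which is ≥ 0.025, so fail to reject H₀.
The data do not give significant evidence that the true slope on curing temperature exceeds -2.591 MPa per unit.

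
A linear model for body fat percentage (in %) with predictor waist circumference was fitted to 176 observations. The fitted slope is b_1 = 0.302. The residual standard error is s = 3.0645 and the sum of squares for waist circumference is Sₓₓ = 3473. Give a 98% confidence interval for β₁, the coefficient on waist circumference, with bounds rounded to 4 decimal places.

SE(b_1) = s/√Sₓₓ = 3.0645/√3473 = 0.0520005.
df = n − 2 = 174.
t* = t_{0.01, 174} = 2.34797.
Margin = t* × SE = 2.34797 × 0.0520005 = 0.122096.
CI: 0.302 ± 0.122096 → (0.1799, 0.4241).
With 98% confidence, each one-unit increase in waist circumference is associated with a change of between 0.1799 and 0.4241 % in body fat percentage.

(0.1799, 0.4241)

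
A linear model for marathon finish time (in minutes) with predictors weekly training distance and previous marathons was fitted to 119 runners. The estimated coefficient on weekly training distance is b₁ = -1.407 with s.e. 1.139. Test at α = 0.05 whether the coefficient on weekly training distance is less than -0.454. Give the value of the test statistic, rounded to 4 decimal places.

t = -0.8367

H₀: β₁ = -0.454 vs H₁: β₁ < -0.454.
t = (b₁ − β₁⁰)/SE = (-1.407 − (-0.454)) / 1.139 = -0.8367.
df = n − k − 1 = 119 − 2 − 1 = 116.
One-sided p ≈ 0.2022, which is ≥ 0.05, so fail to reject H₀.
The data do not give significant evidence that the true slope on weekly training distance is below -0.454 minutes per unit, holding the other predictors fixed.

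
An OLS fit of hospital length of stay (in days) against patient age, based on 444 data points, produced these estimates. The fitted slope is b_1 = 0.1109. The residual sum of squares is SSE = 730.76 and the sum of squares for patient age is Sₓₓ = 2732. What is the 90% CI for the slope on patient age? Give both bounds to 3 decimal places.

MSE = SSE/(n − 2) = 730.76/442 = 1.6533.
SE(b_1) = √(MSE/Sₓₓ) = √(1.6533/2732) = 0.0246.
df = n − 2 = 442.
t* = t_{0.05, 442} = 1.648308.
Margin = t* × SE = 1.648308 × 0.0246 = 0.04055.
CI: 0.1109 ± 0.04055 → (0.070, 0.151).
With 90% confidence, each one-unit increase in patient age is associated with a change of between 0.070 and 0.151 days in hospital length of stay.

(0.070, 0.151)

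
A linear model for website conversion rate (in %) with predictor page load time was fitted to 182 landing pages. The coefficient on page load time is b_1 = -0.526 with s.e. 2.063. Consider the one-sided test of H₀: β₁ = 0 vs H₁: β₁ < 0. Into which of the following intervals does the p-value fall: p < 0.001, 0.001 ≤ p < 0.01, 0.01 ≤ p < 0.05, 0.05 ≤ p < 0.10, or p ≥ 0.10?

t = -0.526 / 2.063 = -0.255.
df = n − 2 = 182 − 2 = 180.
One-sided p = P(T_{180} < t) ≈ 0.3995.
So p ≥ 0.10.

p ≥ 0.10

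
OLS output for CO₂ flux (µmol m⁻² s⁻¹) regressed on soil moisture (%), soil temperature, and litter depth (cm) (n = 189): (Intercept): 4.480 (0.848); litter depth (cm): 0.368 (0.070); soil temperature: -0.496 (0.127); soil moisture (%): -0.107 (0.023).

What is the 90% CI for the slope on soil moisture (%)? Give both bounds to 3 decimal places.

(-0.145, -0.069)

Read off: b = -0.107, SE = 0.023 for soil moisture (%).
df = n − k − 1 = 189 − 3 − 1 = 185.
t* = t_{0.05, 185} = 1.653132.
Margin = t* × SE = 1.653132 × 0.023 = 0.03802.
CI: -0.107 ± 0.03802 → (-0.145, -0.069).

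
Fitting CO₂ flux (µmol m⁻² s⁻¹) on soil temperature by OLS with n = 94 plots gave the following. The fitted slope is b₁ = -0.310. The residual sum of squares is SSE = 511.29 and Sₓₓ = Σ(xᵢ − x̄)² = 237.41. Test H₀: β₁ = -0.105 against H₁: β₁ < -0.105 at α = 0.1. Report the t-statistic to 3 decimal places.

t = -1.340

MSE = SSE/(n − 2) = 511.29/92 = 5.5575.
SE(b₁) = √(MSE/Sₓₓ) = √(5.5575/237.41) = 0.153.
t = (-0.310 − (-0.105)) / 0.153 = -1.340.
df = n − 2 = 92.
One-sided p ≈ 0.0918, which is < 0.1, so reject H₀.
There is evidence that the true slope on soil temperature is below -0.105 µmol m⁻² s⁻¹ per unit.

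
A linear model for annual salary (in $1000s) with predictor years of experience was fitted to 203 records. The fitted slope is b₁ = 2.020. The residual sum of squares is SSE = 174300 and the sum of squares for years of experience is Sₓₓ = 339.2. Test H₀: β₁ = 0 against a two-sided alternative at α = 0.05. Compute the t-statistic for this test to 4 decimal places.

MSE = SSE/(n − 2) = 174300/201 = 867.164.
SE(b₁) = √(MSE/Sₓₓ) = √(867.164/339.2) = 1.59891.
t = 2.020 / 1.59891 = 1.2634.
df = n − 2 = 201.
Two-sided p ≈ 0.2079, which is ≥ 0.05, so fail to reject H₀.
The data do not give significant evidence of an association between years of experience and annual salary.

t = 1.2634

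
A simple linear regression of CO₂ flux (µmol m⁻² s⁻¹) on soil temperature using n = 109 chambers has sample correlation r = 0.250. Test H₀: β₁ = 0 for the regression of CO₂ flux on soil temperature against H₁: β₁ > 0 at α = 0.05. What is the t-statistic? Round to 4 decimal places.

t = 2.6708

t = r·√(n − 2)/√(1 − r²) = 0.250·√107/√0.9375 = 2.6708.
df = n − 2 = 107.
One-sided p ≈ 0.0044, which is < 0.05, so reject H₀.
There is evidence of a linear association between soil temperature and CO₂ flux.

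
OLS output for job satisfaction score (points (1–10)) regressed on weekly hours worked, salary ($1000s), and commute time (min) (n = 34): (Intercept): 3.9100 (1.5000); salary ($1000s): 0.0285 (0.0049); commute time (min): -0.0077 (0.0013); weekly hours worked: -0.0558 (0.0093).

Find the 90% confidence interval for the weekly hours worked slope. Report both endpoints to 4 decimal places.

Read off: b = -0.0558, SE = 0.0093 for weekly hours worked.
df = n − k − 1 = 34 − 3 − 1 = 30.
t* = t_{0.05, 30} = 1.697261.
Margin = t* × SE = 1.697261 × 0.0093 = 0.015785.
CI: -0.0558 ± 0.015785 → (-0.0716, -0.0400).

(-0.0716, -0.0400)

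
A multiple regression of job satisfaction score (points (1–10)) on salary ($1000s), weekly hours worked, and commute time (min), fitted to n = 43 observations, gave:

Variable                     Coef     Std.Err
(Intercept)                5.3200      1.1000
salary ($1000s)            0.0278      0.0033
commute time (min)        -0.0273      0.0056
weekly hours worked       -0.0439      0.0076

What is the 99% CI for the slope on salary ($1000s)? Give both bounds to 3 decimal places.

Read off: b = 0.0278, SE = 0.0033 for salary ($1000s).
df = n − k − 1 = 43 − 3 − 1 = 39.
t* = t_{0.005, 39} = 2.707913.
Margin = t* × SE = 2.707913 × 0.0033 = 0.00894.
CI: 0.0278 ± 0.00894 → (0.019, 0.037).

(0.019, 0.037)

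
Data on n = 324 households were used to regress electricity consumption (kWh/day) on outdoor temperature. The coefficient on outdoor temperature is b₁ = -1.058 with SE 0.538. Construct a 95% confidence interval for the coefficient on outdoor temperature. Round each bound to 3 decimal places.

df = n − 2 = 324 − 2 = 322.
t* = t_{0.025, 322} = 1.967359.
Margin = t* × SE = 1.967359 × 0.538 = 1.05844.
CI: -1.058 ± 1.05844 → (-2.116, 0.000).
With 95% confidence, each one-unit increase in outdoor temperature is associated with a change of between -2.116 and 0.000 kWh/day in electricity consumption.

(-2.116, 0.000)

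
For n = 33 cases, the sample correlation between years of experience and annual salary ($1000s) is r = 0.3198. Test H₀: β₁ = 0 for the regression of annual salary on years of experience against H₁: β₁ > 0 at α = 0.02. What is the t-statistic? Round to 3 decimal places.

t = 1.879

t = r·√(n − 2)/√(1 − r²) = 0.3198·√31/√0.897728 = 1.879.
df = n − 2 = 31.
One-sided p ≈ 0.0348, which is ≥ 0.02, so fail to reject H₀.
The data do not give significant evidence of a linear association between years of experience and annual salary.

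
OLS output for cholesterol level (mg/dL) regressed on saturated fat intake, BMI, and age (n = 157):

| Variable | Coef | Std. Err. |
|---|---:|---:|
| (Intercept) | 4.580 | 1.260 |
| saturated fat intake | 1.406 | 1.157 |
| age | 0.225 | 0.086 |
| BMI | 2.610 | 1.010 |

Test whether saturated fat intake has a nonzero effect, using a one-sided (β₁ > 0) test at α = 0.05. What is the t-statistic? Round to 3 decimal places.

Read off: b = 1.406, SE = 1.157 for saturated fat intake.
H₀: β₁ = 0 vs H₁: β₁ > 0.
t = 1.406 / 1.157 = 1.215.
df = n − k − 1 = 157 − 3 − 1 = 153.
One-sided p ≈ 0.1131, which is ≥ 0.05, so fail to reject H₀.
The data do not give significant evidence that the true slope on saturated fat intake is positive, holding the other predictors fixed.

t = 1.215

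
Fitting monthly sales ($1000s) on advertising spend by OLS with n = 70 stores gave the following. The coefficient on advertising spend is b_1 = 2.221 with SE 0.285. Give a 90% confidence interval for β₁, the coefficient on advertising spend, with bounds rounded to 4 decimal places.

df = n − 2 = 70 − 2 = 68.
t* = t_{0.05, 68} = 1.667572.
Margin = t* × SE = 1.667572 × 0.285 = 0.475258.
CI: 2.221 ± 0.475258 → (1.7457, 2.6963).
With 90% confidence, each one-unit increase in advertising spend is associated with a change of between 1.7457 and 2.6963 $1000s in monthly sales.

(1.7457, 2.6963)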